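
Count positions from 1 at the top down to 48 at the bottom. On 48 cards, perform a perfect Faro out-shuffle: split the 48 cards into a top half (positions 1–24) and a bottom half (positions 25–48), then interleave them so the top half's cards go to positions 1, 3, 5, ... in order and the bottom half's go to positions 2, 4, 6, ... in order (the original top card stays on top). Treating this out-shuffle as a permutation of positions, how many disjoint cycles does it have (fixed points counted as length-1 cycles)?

Trace each unvisited position around until it returns:
(1) (2 3 5 9 17 33 ... len 23) (6 11 21 41 34 20 ... len 23) (48)
4 cycles in total.

4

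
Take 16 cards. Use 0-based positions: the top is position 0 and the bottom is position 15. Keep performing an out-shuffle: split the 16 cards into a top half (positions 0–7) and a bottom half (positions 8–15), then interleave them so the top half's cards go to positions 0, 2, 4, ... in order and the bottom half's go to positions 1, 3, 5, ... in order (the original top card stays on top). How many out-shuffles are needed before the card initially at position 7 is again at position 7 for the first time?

4

Follow position 7 under repeated out-shuffles:
7 → 14 → 13 → 11 → 7
It first returns after 4 out-shuffles.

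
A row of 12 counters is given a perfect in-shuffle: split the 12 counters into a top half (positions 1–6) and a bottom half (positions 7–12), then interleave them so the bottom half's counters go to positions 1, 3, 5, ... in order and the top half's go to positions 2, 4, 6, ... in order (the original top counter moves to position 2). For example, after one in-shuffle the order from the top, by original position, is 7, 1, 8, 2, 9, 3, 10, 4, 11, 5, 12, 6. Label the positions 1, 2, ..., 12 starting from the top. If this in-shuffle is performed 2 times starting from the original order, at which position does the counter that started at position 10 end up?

1

Track the counter's position through each in-shuffle:
10 → 7 → 1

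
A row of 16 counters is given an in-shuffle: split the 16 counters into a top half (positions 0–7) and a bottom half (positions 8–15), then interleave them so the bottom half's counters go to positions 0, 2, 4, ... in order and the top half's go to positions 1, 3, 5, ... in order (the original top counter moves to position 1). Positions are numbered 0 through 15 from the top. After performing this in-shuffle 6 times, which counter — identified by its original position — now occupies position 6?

10

Work backwards from position 6, undoing one in-shuffle at a time:
6 ← 11 ← 5 ← 2 ← 9 ← 4 ← 10
So the counter now at position 6 started at position 10.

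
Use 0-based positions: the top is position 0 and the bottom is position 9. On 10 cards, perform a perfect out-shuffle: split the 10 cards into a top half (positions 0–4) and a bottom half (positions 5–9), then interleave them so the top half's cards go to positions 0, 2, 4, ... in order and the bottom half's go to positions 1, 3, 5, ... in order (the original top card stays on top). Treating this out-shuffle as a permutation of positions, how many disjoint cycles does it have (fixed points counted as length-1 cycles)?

4

Trace each unvisited position around until it returns:
(0) (1 2 4 8 7 5) (3 6) (9)
4 cycles in total.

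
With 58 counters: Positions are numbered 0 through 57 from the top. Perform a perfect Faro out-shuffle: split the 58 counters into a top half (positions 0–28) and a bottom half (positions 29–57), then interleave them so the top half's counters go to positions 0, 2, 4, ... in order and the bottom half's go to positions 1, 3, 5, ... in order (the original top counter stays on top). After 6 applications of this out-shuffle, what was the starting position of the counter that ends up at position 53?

32

Work backwards from position 53, undoing one out-shuffle at a time:
53 ← 55 ← 56 ← 28 ← 14 ← 7 ← 32
So the counter now at position 53 started at position 32.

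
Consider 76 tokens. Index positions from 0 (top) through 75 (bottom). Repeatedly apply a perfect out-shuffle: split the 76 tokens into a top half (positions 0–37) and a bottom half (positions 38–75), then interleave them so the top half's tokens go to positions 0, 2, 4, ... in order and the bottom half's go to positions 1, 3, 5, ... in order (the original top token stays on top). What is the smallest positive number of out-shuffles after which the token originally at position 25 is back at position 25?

2

Follow position 25 under repeated out-shuffles:
25 → 50 → 25
It first returns after 2 out-shuffles.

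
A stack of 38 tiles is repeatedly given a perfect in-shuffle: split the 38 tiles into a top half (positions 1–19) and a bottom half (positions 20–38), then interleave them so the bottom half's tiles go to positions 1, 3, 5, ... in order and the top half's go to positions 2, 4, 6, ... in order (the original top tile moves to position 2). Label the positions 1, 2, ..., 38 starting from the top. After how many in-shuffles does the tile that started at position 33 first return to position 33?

12

Follow position 33 under repeated in-shuffles:
33 → 27 → 15 → 30 → 21 → 3 → 6 → 12 → 24 → 9 → 18 → 36 → 33
It first returns after 12 in-shuffles.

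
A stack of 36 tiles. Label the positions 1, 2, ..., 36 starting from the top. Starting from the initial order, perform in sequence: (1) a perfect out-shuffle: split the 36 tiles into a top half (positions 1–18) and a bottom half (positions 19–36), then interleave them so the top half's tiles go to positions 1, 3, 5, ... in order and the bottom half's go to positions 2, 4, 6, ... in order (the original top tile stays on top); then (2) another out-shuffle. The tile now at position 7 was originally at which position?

20

Undo the operations in reverse order, starting from position 7:
  undo op 2 (out-shuffle, from top half): 7 ← 4
  undo op 1 (out-shuffle, from bottom half): 4 ← 20
So the tile at position 7 came from original position 20.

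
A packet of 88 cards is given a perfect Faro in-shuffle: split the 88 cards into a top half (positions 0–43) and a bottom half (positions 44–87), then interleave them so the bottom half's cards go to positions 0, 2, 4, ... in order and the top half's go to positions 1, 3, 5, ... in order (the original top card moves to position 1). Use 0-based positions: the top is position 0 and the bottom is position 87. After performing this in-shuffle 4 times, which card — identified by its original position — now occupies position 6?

5

Work backwards from position 6, undoing one in-shuffle at a time:
6 ← 47 ← 23 ← 11 ← 5
So the card now at position 6 started at position 5.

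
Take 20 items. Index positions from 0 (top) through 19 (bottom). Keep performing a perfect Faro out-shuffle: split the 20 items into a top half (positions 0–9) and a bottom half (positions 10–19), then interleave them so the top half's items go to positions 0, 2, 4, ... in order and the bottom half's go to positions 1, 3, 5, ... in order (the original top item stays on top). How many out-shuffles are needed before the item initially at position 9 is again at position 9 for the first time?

18

Follow position 9 under repeated out-shuffles:
9 → 18 → 17 → 15 → 11 → 3 → 6 → 12 → 5 → 10 → 1 → 2 → 4 → 8 → 16 → 13 → 7 → 14 → 9
It first returns after 18 out-shuffles.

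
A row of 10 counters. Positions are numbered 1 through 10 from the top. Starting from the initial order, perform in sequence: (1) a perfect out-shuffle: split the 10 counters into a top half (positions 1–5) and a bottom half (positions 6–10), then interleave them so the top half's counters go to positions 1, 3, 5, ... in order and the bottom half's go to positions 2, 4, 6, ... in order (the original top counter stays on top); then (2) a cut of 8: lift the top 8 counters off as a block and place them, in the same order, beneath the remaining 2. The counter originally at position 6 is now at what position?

Track the counter from position 6 forward through each operation:
  after op 1 (out-shuffle): 6 → 2
  after op 2 (cut 8): 2 → 4

4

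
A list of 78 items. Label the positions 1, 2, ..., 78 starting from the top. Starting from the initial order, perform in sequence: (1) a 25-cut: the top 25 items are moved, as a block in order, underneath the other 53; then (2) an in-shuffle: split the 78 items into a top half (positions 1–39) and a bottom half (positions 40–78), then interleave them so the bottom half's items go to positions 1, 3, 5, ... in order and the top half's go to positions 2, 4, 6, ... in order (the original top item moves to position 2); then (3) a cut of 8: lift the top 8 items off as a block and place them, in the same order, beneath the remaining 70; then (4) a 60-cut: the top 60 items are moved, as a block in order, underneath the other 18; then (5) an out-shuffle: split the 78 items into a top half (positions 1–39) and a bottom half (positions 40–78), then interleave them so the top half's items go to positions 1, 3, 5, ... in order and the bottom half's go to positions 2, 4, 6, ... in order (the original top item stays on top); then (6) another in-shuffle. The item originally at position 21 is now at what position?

Track the item from position 21 forward through each operation:
  after op 1 (cut 25): 21 → 74
  after op 2 (in-shuffle): 74 → 69
  after op 3 (cut 8): 69 → 61
  after op 4 (cut 60): 61 → 1
  after op 5 (out-shuffle): 1 → 1
  after op 6 (in-shuffle): 1 → 2

2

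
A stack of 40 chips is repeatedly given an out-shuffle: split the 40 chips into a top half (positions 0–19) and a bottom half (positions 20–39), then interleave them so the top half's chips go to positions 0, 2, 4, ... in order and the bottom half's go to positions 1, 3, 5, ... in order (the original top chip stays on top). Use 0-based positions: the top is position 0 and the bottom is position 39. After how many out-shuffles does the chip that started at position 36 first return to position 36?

12

Follow position 36 under repeated out-shuffles:
36 → 33 → 27 → 15 → 30 → 21 → 3 → 6 → 12 → 24 → 9 → 18 → 36
It first returns after 12 out-shuffles.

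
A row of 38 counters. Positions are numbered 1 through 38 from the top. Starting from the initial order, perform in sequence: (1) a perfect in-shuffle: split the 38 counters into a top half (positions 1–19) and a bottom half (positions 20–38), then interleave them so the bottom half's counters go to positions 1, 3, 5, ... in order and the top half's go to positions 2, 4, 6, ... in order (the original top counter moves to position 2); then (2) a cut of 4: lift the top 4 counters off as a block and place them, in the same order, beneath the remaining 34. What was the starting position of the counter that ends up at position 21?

32

Undo the operations in reverse order, starting from position 21:
  undo op 2 (cut 4): 21 ← 25
  undo op 1 (in-shuffle, from bottom half): 25 ← 32
So the counter at position 21 came from original position 32.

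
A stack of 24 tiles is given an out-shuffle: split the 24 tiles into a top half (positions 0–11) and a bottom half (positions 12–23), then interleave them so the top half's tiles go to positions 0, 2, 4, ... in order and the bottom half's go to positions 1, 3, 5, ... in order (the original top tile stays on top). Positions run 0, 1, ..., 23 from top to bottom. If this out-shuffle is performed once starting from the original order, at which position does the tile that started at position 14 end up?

5

Track the tile's position through each out-shuffle:
14 → 5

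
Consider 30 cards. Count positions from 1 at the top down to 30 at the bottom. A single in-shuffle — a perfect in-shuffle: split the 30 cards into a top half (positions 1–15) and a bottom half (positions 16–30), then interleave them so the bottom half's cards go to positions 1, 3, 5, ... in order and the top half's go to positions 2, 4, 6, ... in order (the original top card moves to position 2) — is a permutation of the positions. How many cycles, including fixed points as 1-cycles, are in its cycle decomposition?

6

Trace each unvisited position around until it returns:
(1 2 4 8 16) (3 6 12 24 17) (5 10 20 9 18) (7 14 28 25 19) (11 22 13 26 21) (15 30 29 27 23)
6 cycles in total.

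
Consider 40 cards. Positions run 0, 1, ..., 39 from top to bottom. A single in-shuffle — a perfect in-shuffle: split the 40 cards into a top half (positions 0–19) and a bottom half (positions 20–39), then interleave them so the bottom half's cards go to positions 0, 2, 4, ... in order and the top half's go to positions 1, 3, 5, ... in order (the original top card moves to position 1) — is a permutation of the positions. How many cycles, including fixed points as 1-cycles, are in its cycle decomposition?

Trace each unvisited position around until it returns:
(0 1 3 7 15 31 ... len 20) (2 5 11 23 6 13 ... len 20)
2 cycles in total.

2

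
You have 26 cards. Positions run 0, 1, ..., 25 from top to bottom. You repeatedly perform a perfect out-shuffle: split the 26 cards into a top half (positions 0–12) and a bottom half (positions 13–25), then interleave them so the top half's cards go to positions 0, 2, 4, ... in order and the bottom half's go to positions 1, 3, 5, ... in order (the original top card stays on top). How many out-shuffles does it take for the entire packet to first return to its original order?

20

The out-shuffle permutes the 26 positions with cycle lengths [1, 1, 4, 20].
Every card is home exactly when every cycle has completed a whole number of laps, i.e. after lcm(1, 4, 20) = 20 out-shuffles.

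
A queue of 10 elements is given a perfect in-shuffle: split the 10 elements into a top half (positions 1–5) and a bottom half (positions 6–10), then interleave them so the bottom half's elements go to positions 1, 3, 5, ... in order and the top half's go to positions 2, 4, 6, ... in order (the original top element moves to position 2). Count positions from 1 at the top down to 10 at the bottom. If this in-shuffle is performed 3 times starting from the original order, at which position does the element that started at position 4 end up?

Track the element's position through each in-shuffle:
4 → 8 → 5 → 10

10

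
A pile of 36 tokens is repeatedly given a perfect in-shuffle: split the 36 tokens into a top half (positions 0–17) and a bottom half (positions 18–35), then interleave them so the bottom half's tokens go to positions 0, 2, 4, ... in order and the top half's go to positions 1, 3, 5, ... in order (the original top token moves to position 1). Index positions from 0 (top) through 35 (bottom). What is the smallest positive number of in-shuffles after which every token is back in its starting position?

The in-shuffle permutes the 36 positions with cycle lengths [36].
Every token is home exactly when every cycle has completed a whole number of laps, i.e. after lcm(36) = 36 in-shuffles.

36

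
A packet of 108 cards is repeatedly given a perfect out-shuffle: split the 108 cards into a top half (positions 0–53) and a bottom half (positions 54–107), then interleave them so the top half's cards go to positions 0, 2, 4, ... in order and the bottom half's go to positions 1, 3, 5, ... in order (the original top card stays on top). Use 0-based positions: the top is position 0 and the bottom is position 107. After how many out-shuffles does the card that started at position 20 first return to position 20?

106

Follow position 20 under repeated out-shuffles:
20 → 40 → 80 → 53 → 106 → 105 → 103 → 99 → ... → 20 (length 106)
It first returns after 106 out-shuffles.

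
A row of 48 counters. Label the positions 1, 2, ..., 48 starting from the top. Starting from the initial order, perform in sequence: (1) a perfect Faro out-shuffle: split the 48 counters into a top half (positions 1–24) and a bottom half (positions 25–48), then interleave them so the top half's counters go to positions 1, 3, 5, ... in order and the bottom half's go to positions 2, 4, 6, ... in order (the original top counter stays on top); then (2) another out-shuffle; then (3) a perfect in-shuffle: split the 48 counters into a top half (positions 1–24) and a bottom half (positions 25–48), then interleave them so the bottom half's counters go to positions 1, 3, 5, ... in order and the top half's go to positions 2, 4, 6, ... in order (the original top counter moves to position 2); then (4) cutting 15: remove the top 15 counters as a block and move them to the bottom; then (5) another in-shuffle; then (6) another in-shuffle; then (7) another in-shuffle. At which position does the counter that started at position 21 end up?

Track the counter from position 21 forward through each operation:
  after op 1 (out-shuffle): 21 → 41
  after op 2 (out-shuffle): 41 → 34
  after op 3 (in-shuffle): 34 → 19
  after op 4 (cut 15): 19 → 4
  after op 5 (in-shuffle): 4 → 8
  after op 6 (in-shuffle): 8 → 16
  after op 7 (in-shuffle): 16 → 32

32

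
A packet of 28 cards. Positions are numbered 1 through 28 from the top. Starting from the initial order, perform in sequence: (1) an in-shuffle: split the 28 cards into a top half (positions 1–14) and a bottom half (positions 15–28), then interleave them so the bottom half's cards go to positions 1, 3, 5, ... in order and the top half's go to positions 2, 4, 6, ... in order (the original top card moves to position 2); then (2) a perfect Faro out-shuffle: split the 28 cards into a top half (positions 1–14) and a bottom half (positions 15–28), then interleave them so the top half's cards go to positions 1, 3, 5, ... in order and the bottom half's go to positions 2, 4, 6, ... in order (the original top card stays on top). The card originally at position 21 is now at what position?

25

Track the card from position 21 forward through each operation:
  after op 1 (in-shuffle): 21 → 13
  after op 2 (out-shuffle): 13 → 25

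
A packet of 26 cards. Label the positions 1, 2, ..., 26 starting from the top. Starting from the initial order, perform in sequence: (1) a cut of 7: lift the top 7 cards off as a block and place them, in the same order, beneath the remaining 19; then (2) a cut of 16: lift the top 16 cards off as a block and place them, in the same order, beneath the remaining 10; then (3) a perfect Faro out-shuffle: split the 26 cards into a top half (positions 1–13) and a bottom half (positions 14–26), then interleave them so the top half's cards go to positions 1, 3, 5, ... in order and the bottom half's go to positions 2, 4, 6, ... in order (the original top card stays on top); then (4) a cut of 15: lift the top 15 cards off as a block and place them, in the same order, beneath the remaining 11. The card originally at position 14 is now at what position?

19

Track the card from position 14 forward through each operation:
  after op 1 (cut 7): 14 → 7
  after op 2 (cut 16): 7 → 17
  after op 3 (out-shuffle): 17 → 8
  after op 4 (cut 15): 8 → 19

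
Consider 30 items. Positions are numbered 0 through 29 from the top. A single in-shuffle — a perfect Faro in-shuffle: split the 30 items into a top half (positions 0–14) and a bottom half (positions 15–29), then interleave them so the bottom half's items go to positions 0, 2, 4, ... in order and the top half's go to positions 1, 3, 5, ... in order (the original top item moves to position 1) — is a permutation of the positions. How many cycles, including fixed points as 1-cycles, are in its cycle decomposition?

Trace each unvisited position around until it returns:
(0 1 3 7 15) (2 5 11 23 16) (4 9 19 8 17) (6 13 27 24 18) (10 21 12 25 20) (14 29 28 26 22)
6 cycles in total.

6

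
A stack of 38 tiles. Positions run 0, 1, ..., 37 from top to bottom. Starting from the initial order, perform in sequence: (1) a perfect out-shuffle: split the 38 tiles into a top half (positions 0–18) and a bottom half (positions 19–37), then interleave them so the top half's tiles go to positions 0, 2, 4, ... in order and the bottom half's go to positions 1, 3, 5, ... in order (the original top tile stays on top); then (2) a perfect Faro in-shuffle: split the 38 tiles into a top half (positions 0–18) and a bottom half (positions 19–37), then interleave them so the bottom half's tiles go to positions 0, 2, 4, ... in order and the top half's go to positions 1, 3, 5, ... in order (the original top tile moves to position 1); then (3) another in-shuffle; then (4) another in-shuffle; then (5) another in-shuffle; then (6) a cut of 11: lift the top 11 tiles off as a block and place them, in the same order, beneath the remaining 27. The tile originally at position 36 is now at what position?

18

Track the tile from position 36 forward through each operation:
  after op 1 (out-shuffle): 36 → 35
  after op 2 (in-shuffle): 35 → 32
  after op 3 (in-shuffle): 32 → 26
  after op 4 (in-shuffle): 26 → 14
  after op 5 (in-shuffle): 14 → 29
  after op 6 (cut 11): 29 → 18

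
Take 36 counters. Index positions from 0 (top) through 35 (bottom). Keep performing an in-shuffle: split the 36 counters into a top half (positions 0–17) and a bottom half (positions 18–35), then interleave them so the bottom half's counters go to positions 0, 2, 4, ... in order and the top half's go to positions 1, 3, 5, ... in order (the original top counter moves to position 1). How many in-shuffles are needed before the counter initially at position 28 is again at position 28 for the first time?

36

Follow position 28 under repeated in-shuffles:
28 → 20 → 4 → 9 → 19 → 2 → 5 → 11 → ... → 28 (length 36)
It first returns after 36 in-shuffles.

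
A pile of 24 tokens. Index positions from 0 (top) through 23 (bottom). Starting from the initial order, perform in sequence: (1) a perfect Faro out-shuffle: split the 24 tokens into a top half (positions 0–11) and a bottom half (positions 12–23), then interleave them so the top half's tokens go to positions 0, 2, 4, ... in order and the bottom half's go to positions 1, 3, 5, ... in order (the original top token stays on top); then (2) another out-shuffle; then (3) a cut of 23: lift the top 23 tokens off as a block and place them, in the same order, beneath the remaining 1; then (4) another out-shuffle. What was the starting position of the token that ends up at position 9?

Undo the operations in reverse order, starting from position 9:
  undo op 4 (out-shuffle, from bottom half): 9 ← 16
  undo op 3 (cut 23): 16 ← 15
  undo op 2 (out-shuffle, from bottom half): 15 ← 19
  undo op 1 (out-shuffle, from bottom half): 19 ← 21
So the token at position 9 came from original position 21.

21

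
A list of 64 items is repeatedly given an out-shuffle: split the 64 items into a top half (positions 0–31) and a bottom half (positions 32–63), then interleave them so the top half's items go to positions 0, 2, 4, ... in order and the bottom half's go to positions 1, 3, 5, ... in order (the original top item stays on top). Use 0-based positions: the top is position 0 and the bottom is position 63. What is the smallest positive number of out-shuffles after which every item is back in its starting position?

The out-shuffle permutes the 64 positions with cycle lengths [1, 1, 2, 3, 3, 6, 6, 6, 6, 6, 6, 6, 6, 6].
Every item is home exactly when every cycle has completed a whole number of laps, i.e. after lcm(1, 2, 3, 6) = 6 out-shuffles.

6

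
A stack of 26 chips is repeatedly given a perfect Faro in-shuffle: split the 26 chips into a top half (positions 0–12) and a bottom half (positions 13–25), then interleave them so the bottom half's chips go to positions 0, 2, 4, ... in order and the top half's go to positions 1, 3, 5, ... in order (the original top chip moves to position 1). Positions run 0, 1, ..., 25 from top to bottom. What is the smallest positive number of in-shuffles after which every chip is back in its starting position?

The in-shuffle permutes the 26 positions with cycle lengths [2, 6, 18].
Every chip is home exactly when every cycle has completed a whole number of laps, i.e. after lcm(2, 6, 18) = 18 in-shuffles.

18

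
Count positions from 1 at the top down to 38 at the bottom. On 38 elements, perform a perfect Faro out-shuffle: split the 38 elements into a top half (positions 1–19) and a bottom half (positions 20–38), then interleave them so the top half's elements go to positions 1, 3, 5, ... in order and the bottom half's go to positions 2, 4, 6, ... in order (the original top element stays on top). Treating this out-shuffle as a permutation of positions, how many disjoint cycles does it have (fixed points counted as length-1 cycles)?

3

Trace each unvisited position around until it returns:
(1) (2 3 5 9 17 33 ... len 36) (38)
3 cycles in total.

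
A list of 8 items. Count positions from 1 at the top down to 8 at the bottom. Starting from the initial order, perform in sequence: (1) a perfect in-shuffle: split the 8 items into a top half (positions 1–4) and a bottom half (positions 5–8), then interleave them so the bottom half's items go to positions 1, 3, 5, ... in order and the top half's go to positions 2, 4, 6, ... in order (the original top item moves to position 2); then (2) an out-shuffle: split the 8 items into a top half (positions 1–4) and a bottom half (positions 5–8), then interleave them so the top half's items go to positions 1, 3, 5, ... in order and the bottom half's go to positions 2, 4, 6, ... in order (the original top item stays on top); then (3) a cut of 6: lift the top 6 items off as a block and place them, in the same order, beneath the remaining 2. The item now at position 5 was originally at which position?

1

Undo the operations in reverse order, starting from position 5:
  undo op 3 (cut 6): 5 ← 3
  undo op 2 (out-shuffle, from top half): 3 ← 2
  undo op 1 (in-shuffle, from top half): 2 ← 1
So the item at position 5 came from original position 1.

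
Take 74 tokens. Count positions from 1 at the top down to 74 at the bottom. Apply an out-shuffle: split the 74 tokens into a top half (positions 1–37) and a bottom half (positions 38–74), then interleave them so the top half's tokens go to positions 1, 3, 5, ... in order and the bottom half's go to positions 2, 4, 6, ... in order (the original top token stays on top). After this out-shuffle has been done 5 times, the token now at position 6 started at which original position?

Work backwards from position 6, undoing one out-shuffle at a time:
6 ← 40 ← 57 ← 29 ← 15 ← 8
So the token now at position 6 started at position 8.

8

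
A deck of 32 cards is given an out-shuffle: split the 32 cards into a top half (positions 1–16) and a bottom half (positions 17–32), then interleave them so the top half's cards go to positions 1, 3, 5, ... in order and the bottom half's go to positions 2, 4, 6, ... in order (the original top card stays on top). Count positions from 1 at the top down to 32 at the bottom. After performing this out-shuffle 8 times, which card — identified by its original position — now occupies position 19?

11

Work backwards from position 19, undoing one out-shuffle at a time:
19 ← 10 ← 21 ← 11 ← 6 ← 19 ← 10 ← 21 ← 11
So the card now at position 19 started at position 11.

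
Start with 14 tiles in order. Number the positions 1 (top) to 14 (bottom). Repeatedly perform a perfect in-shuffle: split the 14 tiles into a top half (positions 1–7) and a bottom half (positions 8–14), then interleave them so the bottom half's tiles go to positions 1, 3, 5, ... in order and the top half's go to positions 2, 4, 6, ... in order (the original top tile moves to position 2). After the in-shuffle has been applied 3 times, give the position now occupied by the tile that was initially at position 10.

5

Track the tile's position through each in-shuffle:
10 → 5 → 10 → 5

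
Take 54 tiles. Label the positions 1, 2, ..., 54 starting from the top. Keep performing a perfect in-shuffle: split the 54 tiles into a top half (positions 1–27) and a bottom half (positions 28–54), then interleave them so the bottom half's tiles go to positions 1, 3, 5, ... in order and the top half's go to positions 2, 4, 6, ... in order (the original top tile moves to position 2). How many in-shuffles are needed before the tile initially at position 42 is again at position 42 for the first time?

Follow position 42 under repeated in-shuffles:
42 → 29 → 3 → 6 → 12 → 24 → 48 → 41 → 27 → 54 → 53 → 51 → 47 → 39 → 23 → 46 → 37 → 19 → 38 → 21 → 42
It first returns after 20 in-shuffles.

20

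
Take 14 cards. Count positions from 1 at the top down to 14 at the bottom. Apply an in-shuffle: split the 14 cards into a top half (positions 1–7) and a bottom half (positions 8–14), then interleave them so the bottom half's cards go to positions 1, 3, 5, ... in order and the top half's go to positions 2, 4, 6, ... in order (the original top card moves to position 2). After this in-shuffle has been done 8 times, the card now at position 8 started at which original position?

8

Work backwards from position 8, undoing one in-shuffle at a time:
8 ← 4 ← 2 ← 1 ← 8 ← 4 ← 2 ← 1 ← 8
So the card now at position 8 started at position 8.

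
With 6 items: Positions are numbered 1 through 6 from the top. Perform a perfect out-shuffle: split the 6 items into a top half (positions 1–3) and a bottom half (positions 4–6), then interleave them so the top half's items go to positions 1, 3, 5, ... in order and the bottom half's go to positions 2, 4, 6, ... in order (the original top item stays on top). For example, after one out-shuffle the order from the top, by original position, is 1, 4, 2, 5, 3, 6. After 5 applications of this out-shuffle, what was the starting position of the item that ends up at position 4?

5

Work backwards from position 4, undoing one out-shuffle at a time:
4 ← 5 ← 3 ← 2 ← 4 ← 5
So the item now at position 4 started at position 5.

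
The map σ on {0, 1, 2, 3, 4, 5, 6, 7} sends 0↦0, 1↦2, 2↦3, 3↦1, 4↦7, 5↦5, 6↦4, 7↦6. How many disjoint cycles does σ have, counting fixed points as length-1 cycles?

4

Cycle decomposition: (0) (1 2 3) (4 7 6) (5).
4 cycles.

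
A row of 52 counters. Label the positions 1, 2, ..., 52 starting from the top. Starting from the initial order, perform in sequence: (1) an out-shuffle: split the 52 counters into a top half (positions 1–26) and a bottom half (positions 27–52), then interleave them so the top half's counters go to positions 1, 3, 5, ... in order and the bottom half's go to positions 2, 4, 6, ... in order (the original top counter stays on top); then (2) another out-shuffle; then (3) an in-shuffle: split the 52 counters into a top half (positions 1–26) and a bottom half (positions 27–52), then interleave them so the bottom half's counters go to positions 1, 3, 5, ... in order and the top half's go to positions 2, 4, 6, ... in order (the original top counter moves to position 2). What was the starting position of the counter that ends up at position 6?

27

Undo the operations in reverse order, starting from position 6:
  undo op 3 (in-shuffle, from top half): 6 ← 3
  undo op 2 (out-shuffle, from top half): 3 ← 2
  undo op 1 (out-shuffle, from bottom half): 2 ← 27
So the counter at position 6 came from original position 27.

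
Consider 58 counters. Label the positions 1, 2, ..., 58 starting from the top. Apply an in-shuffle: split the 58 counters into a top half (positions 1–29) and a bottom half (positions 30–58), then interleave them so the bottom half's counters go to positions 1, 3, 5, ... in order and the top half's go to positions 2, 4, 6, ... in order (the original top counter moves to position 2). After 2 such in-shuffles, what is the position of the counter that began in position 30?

2

Track the counter's position through each in-shuffle:
30 → 1 → 2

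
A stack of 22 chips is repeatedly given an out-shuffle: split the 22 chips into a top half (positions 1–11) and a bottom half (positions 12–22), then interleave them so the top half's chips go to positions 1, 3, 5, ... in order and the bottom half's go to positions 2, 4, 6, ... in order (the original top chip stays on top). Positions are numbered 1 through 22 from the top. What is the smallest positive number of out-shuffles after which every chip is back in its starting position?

6

The out-shuffle permutes the 22 positions with cycle lengths [1, 1, 2, 3, 3, 6, 6].
Every chip is home exactly when every cycle has completed a whole number of laps, i.e. after lcm(1, 2, 3, 6) = 6 out-shuffles.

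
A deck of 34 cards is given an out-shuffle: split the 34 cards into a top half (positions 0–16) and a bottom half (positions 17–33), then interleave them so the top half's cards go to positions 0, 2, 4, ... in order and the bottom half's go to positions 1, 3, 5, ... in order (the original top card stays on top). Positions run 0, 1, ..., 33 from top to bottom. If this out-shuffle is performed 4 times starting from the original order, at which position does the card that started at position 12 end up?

Track the card's position through each out-shuffle:
12 → 24 → 15 → 30 → 27

27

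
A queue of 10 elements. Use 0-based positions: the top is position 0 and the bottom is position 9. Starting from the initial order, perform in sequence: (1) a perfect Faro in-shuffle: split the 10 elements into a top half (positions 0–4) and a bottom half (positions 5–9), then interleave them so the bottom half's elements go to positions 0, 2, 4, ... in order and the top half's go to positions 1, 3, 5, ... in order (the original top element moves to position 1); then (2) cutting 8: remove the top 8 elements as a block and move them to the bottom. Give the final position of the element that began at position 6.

Track the element from position 6 forward through each operation:
  after op 1 (in-shuffle): 6 → 2
  after op 2 (cut 8): 2 → 4

4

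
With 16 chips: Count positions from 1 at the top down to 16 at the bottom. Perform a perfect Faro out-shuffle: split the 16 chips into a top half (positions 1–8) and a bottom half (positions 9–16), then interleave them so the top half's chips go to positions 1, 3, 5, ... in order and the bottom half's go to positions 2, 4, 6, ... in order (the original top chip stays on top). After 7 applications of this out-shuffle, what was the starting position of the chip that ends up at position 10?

Work backwards from position 10, undoing one out-shuffle at a time:
10 ← 13 ← 7 ← 4 ← 10 ← 13 ← 7 ← 4
So the chip now at position 10 started at position 4.

4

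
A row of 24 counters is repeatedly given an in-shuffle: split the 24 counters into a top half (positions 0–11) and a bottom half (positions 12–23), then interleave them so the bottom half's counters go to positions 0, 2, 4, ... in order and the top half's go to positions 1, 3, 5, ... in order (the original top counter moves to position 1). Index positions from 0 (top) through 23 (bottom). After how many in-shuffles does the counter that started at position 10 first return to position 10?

20

Follow position 10 under repeated in-shuffles:
10 → 21 → 18 → 12 → 0 → 1 → 3 → 7 → 15 → 6 → 13 → 2 → 5 → 11 → 23 → 22 → 20 → 16 → 8 → 17 → 10
It first returns after 20 in-shuffles.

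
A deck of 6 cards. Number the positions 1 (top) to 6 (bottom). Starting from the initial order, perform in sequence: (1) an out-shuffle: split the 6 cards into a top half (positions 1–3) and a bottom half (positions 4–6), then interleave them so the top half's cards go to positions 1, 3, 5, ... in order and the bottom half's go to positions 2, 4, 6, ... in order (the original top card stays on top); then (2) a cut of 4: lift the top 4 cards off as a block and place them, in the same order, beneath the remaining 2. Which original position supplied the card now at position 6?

Undo the operations in reverse order, starting from position 6:
  undo op 2 (cut 4): 6 ← 4
  undo op 1 (out-shuffle, from bottom half): 4 ← 5
So the card at position 6 came from original position 5.

5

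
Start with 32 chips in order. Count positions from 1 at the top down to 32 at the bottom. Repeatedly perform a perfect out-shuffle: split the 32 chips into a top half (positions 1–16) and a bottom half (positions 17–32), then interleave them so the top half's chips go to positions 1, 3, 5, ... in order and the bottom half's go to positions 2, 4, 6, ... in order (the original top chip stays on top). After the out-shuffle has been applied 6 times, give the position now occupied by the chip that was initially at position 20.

Track the chip's position through each out-shuffle:
20 → 8 → 15 → 29 → 26 → 20 → 8

8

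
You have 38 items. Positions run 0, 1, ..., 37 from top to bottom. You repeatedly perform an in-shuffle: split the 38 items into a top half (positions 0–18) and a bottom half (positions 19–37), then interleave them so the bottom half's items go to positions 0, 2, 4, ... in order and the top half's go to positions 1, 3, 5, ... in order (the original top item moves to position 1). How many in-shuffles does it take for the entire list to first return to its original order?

12

The in-shuffle permutes the 38 positions with cycle lengths [2, 12, 12, 12].
Every item is home exactly when every cycle has completed a whole number of laps, i.e. after lcm(2, 12) = 12 in-shuffles.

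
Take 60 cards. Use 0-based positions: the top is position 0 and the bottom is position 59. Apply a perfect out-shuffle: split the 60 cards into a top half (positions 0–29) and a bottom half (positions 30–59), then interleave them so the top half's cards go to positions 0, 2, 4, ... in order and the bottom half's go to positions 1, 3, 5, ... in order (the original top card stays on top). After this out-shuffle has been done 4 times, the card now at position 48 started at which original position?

Work backwards from position 48, undoing one out-shuffle at a time:
48 ← 24 ← 12 ← 6 ← 3
So the card now at position 48 started at position 3.

3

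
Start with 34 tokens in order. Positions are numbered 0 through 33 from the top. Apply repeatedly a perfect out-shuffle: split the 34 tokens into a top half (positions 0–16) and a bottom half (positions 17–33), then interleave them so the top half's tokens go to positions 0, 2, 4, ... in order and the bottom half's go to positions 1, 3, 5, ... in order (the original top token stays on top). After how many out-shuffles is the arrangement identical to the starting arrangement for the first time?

10

The out-shuffle permutes the 34 positions with cycle lengths [1, 1, 2, 10, 10, 10].
Every token is home exactly when every cycle has completed a whole number of laps, i.e. after lcm(1, 2, 10) = 10 out-shuffles.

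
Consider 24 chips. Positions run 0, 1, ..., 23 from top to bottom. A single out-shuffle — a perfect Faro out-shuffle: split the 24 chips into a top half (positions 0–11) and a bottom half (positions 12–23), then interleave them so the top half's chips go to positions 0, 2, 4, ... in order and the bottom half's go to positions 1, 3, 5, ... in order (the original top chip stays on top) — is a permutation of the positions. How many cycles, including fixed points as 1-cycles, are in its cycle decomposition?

4

Trace each unvisited position around until it returns:
(0) (1 2 4 8 16 9 ... len 11) (5 10 20 17 11 22 ... len 11) (23)
4 cycles in total.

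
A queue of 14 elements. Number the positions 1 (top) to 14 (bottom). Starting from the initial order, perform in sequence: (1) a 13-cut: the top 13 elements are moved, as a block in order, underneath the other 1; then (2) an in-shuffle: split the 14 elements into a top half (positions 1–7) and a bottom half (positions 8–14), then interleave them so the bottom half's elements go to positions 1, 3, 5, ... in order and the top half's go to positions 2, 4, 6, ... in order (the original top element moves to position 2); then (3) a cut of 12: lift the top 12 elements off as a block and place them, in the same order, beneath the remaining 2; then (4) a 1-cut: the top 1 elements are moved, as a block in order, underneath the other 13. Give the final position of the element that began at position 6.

Track the element from position 6 forward through each operation:
  after op 1 (cut 13): 6 → 7
  after op 2 (in-shuffle): 7 → 14
  after op 3 (cut 12): 14 → 2
  after op 4 (cut 1): 2 → 1

1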